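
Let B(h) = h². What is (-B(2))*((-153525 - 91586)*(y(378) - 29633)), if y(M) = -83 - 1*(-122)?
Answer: -29015259736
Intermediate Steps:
y(M) = 39 (y(M) = -83 + 122 = 39)
(-B(2))*((-153525 - 91586)*(y(378) - 29633)) = (-1*2²)*((-153525 - 91586)*(39 - 29633)) = (-1*4)*(-245111*(-29594)) = -4*7253814934 = -29015259736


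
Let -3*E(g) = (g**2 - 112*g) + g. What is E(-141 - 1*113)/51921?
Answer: -92710/155763 ≈ -0.59520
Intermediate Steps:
E(g) = 37*g - g**2/3 (E(g) = -((g**2 - 112*g) + g)/3 = -(g**2 - 111*g)/3 = 37*g - g**2/3)
E(-141 - 1*113)/51921 = ((-141 - 1*113)*(111 - (-141 - 1*113))/3)/51921 = ((-141 - 113)*(111 - (-141 - 113))/3)*(1/51921) = ((1/3)*(-254)*(111 - 1*(-254)))*(1/51921) = ((1/3)*(-254)*(111 + 254))*(1/51921) = ((1/3)*(-254)*365)*(1/51921) = -92710/3*1/51921 = -92710/155763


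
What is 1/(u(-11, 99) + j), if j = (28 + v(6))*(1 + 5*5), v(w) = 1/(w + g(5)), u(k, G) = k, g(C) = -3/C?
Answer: 27/19489 ≈ 0.0013854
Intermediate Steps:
v(w) = 1/(-3/5 + w) (v(w) = 1/(w - 3/5) = 1/(-3/5 + w))
j = 19786/27 (j = (28 + 5/(-3 + 5*6))*(1 + 5*5) = (28 + 5/(-3 + 30))*(1 + 25) = (28 + 5/27)*26 = (761/27)*26 = 19786/27 ≈ 732.81)
1/(u(-11, 99) + j) = 1/(-11 + 19786/27) = 1/(19489/27) = 27/19489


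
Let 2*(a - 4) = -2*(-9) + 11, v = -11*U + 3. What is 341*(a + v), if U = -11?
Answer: 97185/2 ≈ 48593.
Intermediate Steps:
v = 124 (v = -11*(-11) + 3 = 121 + 3 = 124)
a = 37/2 (a = 4 + (-2*(-9) + 11)/2 = 4 + (18 + 11)/2 = 4 + (½)*29 = 4 + 29/2 = 37/2 ≈ 18.500)
341*(a + v) = 341*(37/2 + 124) = 341*(285/2) = 97185/2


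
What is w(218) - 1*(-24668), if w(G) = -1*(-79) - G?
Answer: 24529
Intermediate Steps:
w(G) = 79 - G
w(218) - 1*(-24668) = (79 - 1*218) - 1*(-24668) = (79 - 218) + 24668 = -139 + 24668 = 24529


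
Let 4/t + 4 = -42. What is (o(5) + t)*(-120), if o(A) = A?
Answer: -13560/23 ≈ -589.57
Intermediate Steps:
t = -2/23 (t = 4/(-4 - 42) = 4/(-46) = 4*(-1/46) = -2/23 ≈ -0.086957)
(o(5) + t)*(-120) = (5 - 2/23)*(-120) = (113/23)*(-120) = -13560/23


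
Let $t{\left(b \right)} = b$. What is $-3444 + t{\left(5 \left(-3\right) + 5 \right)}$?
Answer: $-3454$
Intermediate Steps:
$-3444 + t{\left(5 \left(-3\right) + 5 \right)} = -3444 + \left(5 \left(-3\right) + 5\right) = -3444 + \left(-15 + 5\right) = -3444 - 10 = -3454$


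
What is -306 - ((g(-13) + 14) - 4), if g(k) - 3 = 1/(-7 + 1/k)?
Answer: -29335/92 ≈ -318.86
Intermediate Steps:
g(k) = 3 + 1/(-7 + 1/k)
-306 - ((g(-13) + 14) - 4) = -306 - (((-3 + 20*(-13))/(-1 + 7*(-13)) + 14) - 4) = -306 - (((-3 - 260)/(-1 - 91) + 14) - 4) = -306 - ((-263/(-92) + 14) - 4) = -306 - ((-1/92*(-263) + 14) - 4) = -306 - ((263/92 + 14) - 4) = -306 - (1551/92 - 4) = -306 - 1*1183/92 = -306 - 1183/92 = -29335/92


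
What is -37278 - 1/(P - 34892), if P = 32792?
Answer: -78283799/2100 ≈ -37278.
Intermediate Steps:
-37278 - 1/(P - 34892) = -37278 - 1/(32792 - 34892) = -37278 - 1/(-2100) = -37278 - 1*(-1/2100) = -37278 + 1/2100 = -78283799/2100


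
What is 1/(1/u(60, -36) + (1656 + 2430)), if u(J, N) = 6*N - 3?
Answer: 219/894833 ≈ 0.00024474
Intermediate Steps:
u(J, N) = -3 + 6*N
1/(1/u(60, -36) + (1656 + 2430)) = 1/(1/(-3 + 6*(-36)) + (1656 + 2430)) = 1/(1/(-3 - 216) + 4086) = 1/(1/(-219) + 4086) = 1/(-1/219 + 4086) = 1/(894833/219) = 219/894833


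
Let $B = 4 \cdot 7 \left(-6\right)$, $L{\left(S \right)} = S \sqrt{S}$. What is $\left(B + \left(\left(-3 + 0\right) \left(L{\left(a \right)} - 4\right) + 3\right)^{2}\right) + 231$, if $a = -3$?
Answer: $45 + 270 i \sqrt{3} \approx 45.0 + 467.65 i$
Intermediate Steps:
$L{\left(S \right)} = S^{\frac{3}{2}}$
$B = -168$ ($B = 28 \left(-6\right) = -168$)
$\left(B + \left(\left(-3 + 0\right) \left(L{\left(a \right)} - 4\right) + 3\right)^{2}\right) + 231 = \left(-168 + \left(\left(-3 + 0\right) \left(\left(-3\right)^{\frac{3}{2}} - 4\right) + 3\right)^{2}\right) + 231 = \left(-168 + \left(- 3 \left(- 3 i \sqrt{3} - 4\right) + 3\right)^{2}\right) + 231 = \left(-168 + \left(- 3 \left(-4 - 3 i \sqrt{3}\right) + 3\right)^{2}\right) + 231 = \left(-168 + \left(\left(12 + 9 i \sqrt{3}\right) + 3\right)^{2}\right) + 231 = \left(-168 + \left(15 + 9 i \sqrt{3}\right)^{2}\right) + 231 = 63 + \left(15 + 9 i \sqrt{3}\right)^{2}$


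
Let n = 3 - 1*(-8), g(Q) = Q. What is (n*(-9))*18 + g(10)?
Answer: -1772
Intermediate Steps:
n = 11 (n = 3 + 8 = 11)
(n*(-9))*18 + g(10) = (11*(-9))*18 + 10 = -99*18 + 10 = -1782 + 10 = -1772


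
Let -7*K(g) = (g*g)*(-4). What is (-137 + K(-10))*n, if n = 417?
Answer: -233103/7 ≈ -33300.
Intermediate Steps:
K(g) = 4*g**2/7 (K(g) = -g*g*(-4)/7 = -g**2*(-4)/7 = -(-4)*g**2/7 = 4*g**2/7)
(-137 + K(-10))*n = (-137 + (4/7)*(-10)**2)*417 = (-137 + (4/7)*100)*417 = (-137 + 400/7)*417 = -559/7*417 = -233103/7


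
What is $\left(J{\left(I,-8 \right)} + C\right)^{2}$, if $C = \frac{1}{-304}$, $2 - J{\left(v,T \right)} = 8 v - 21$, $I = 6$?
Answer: $\frac{57775201}{92416} \approx 625.16$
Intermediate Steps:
$J{\left(v,T \right)} = 23 - 8 v$ ($J{\left(v,T \right)} = 2 - \left(8 v - 21\right) = 2 - \left(-21 + 8 v\right) = 23 - 8 v$)
$C = - \frac{1}{304} \approx -0.0032895$
$\left(J{\left(I,-8 \right)} + C\right)^{2} = \left(\left(23 - 48\right) - \frac{1}{304}\right)^{2} = \left(-25 - \frac{1}{304}\right)^{2} = \left(- \frac{7601}{304}\right)^{2} = \frac{57775201}{92416}$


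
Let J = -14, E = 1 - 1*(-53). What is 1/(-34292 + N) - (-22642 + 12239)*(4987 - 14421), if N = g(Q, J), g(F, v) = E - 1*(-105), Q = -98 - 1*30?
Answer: -3349877540967/34133 ≈ -9.8142e+7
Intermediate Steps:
E = 54 (E = 1 + 53 = 54)
Q = -128 (Q = -98 - 30 = -128)
g(F, v) = 159 (g(F, v) = 54 - 1*(-105) = 54 + 105 = 159)
N = 159
1/(-34292 + N) - (-22642 + 12239)*(4987 - 14421) = 1/(-34292 + 159) - (-22642 + 12239)*(4987 - 14421) = 1/(-34133) - (-10403)*(-9434) = -1/34133 - 1*98141902 = -1/34133 - 98141902 = -3349877540967/34133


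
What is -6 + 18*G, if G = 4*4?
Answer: 282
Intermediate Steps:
G = 16
-6 + 18*G = -6 + 18*16 = -6 + 288 = 282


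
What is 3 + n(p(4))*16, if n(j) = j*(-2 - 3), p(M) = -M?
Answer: 323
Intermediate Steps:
n(j) = -5*j (n(j) = j*(-5) = -5*j)
3 + n(p(4))*16 = 3 - (-5)*4*16 = 3 - 5*(-4)*16 = 3 + 20*16 = 3 + 320 = 323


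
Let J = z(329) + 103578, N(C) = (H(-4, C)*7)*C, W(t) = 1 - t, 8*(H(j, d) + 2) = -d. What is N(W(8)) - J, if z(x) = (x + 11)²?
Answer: -1752983/8 ≈ -2.1912e+5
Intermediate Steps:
H(j, d) = -2 - d/8 (H(j, d) = -2 + (-d)/8 = -2 - d/8)
z(x) = (11 + x)²
N(C) = C*(-14 - 7*C/8) (N(C) = ((-2 - C/8)*7)*C = (-14 - 7*C/8)*C = C*(-14 - 7*C/8))
J = 219178 (J = (11 + 329)² + 103578 = 340² + 103578 = 115600 + 103578 = 219178)
N(W(8)) - J = -7*(1 - 1*8)*(16 + (1 - 1*8))/8 - 1*219178 = -7*(1 - 8)*(16 + (1 - 8))/8 - 219178 = -7/8*(-7)*(16 - 7) - 219178 = -7/8*(-7)*9 - 219178 = 441/8 - 219178 = -1752983/8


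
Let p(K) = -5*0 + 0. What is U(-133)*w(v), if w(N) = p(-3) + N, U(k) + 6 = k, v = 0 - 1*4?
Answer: 556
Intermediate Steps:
v = -4 (v = 0 - 4 = -4)
U(k) = -6 + k
p(K) = 0 (p(K) = 0 + 0 = 0)
w(N) = N (w(N) = 0 + N = N)
U(-133)*w(v) = (-6 - 133)*(-4) = -139*(-4) = 556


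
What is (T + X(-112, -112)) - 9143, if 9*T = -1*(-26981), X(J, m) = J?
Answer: -56314/9 ≈ -6257.1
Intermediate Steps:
T = 26981/9 (T = (-1*(-26981))/9 = (1/9)*26981 = 26981/9 ≈ 2997.9)
(T + X(-112, -112)) - 9143 = (26981/9 - 112) - 9143 = 25973/9 - 9143 = -56314/9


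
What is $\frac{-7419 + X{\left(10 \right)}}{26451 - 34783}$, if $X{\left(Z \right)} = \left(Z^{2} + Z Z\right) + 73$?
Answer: $\frac{3573}{4166} \approx 0.85766$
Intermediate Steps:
$X{\left(Z \right)} = 73 + 2 Z^{2}$ ($X{\left(Z \right)} = \left(Z^{2} + Z^{2}\right) + 73 = 2 Z^{2} + 73 = 73 + 2 Z^{2}$)
$\frac{-7419 + X{\left(10 \right)}}{26451 - 34783} = \frac{-7419 + \left(73 + 2 \cdot 10^{2}\right)}{26451 - 34783} = \frac{-7419 + \left(73 + 2 \cdot 100\right)}{-8332} = \left(-7419 + \left(73 + 200\right)\right) \left(- \frac{1}{8332}\right) = \left(-7419 + 273\right) \left(- \frac{1}{8332}\right) = \left(-7146\right) \left(- \frac{1}{8332}\right) = \frac{3573}{4166}$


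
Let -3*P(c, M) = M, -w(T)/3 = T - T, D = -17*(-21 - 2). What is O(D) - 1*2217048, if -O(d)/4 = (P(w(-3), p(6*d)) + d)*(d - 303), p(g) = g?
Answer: -2079416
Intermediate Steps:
D = 391 (D = -17*(-23) = 391)
w(T) = 0 (w(T) = -3*(T - T) = -3*0 = 0)
P(c, M) = -M/3
O(d) = 4*d*(-303 + d) (O(d) = -4*(-2*d + d)*(d - 303) = -4*(-2*d + d)*(-303 + d) = -4*(-d)*(-303 + d) = -(-4)*d*(-303 + d) = 4*d*(-303 + d))
O(D) - 1*2217048 = 4*391*(-303 + 391) - 1*2217048 = 4*391*88 - 2217048 = 137632 - 2217048 = -2079416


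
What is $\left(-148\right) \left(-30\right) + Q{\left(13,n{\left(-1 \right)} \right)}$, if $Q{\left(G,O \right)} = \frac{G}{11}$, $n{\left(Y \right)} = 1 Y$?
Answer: $\frac{48853}{11} \approx 4441.2$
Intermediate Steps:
$n{\left(Y \right)} = Y$
$Q{\left(G,O \right)} = \frac{G}{11}$ ($Q{\left(G,O \right)} = G \frac{1}{11} = \frac{G}{11}$)
$\left(-148\right) \left(-30\right) + Q{\left(13,n{\left(-1 \right)} \right)} = \left(-148\right) \left(-30\right) + \frac{1}{11} \cdot 13 = 4440 + \frac{13}{11} = \frac{48853}{11}$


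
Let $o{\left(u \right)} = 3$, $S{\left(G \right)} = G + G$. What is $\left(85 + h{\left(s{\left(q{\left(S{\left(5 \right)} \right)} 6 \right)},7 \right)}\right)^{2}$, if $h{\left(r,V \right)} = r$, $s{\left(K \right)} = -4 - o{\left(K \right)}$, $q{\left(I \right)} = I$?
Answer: $6084$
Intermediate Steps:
$S{\left(G \right)} = 2 G$
$s{\left(K \right)} = -7$ ($s{\left(K \right)} = -4 - 3 = -7$)
$\left(85 + h{\left(s{\left(q{\left(S{\left(5 \right)} \right)} 6 \right)},7 \right)}\right)^{2} = \left(85 - 7\right)^{2} = 78^{2} = 6084$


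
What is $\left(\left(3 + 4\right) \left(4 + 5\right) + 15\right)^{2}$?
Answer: $6084$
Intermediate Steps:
$\left(\left(3 + 4\right) \left(4 + 5\right) + 15\right)^{2} = \left(7 \cdot 9 + 15\right)^{2} = \left(63 + 15\right)^{2} = 78^{2} = 6084$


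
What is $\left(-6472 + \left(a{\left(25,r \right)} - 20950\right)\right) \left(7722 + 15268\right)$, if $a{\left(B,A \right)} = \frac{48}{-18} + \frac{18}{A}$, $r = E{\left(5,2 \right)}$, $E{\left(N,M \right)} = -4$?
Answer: $- \frac{1891789625}{3} \approx -6.306 \cdot 10^{8}$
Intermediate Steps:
$r = -4$
$a{\left(B,A \right)} = - \frac{8}{3} + \frac{18}{A}$ ($a{\left(B,A \right)} = 48 \left(- \frac{1}{18}\right) + \frac{18}{A} = - \frac{8}{3} + \frac{18}{A}$)
$\left(-6472 + \left(a{\left(25,r \right)} - 20950\right)\right) \left(7722 + 15268\right) = \left(-6472 - \left(\frac{62858}{3} + \frac{9}{2}\right)\right) \left(7722 + 15268\right) = \left(-6472 + \left(\left(- \frac{8}{3} + 18 \left(- \frac{1}{4}\right)\right) - 20950\right)\right) 22990 = \left(-6472 - \frac{125743}{6}\right) 22990 = \left(- \frac{164575}{6}\right) 22990 = - \frac{1891789625}{3}$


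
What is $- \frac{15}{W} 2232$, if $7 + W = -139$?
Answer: $\frac{16740}{73} \approx 229.31$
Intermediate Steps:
$W = -146$ ($W = -7 - 139 = -146$)
$- \frac{15}{W} 2232 = - \frac{15}{-146} \cdot 2232 = \left(-15\right) \left(- \frac{1}{146}\right) 2232 = \frac{15}{146} \cdot 2232 = \frac{16740}{73}$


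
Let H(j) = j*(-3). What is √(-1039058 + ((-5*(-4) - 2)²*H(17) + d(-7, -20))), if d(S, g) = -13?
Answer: I*√1055595 ≈ 1027.4*I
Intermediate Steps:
H(j) = -3*j
√(-1039058 + ((-5*(-4) - 2)²*H(17) + d(-7, -20))) = √(-1039058 + ((-5*(-4) - 2)²*(-3*17) - 13)) = √(-1039058 + ((20 - 2)²*(-51) - 13)) = √(-1039058 + (18²*(-51) - 13)) = √(-1039058 + (324*(-51) - 13)) = √(-1039058 + (-16524 - 13)) = √(-1039058 - 16537) = √(-1055595) = I*√1055595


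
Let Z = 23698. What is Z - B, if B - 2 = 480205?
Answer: -456509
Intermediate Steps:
B = 480207 (B = 2 + 480205 = 480207)
Z - B = 23698 - 1*480207 = 23698 - 480207 = -456509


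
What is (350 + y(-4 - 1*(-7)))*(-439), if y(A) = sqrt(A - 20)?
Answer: -153650 - 439*I*sqrt(17) ≈ -1.5365e+5 - 1810.0*I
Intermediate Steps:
y(A) = sqrt(-20 + A)
(350 + y(-4 - 1*(-7)))*(-439) = (350 + sqrt(-20 + (-4 - 1*(-7))))*(-439) = (350 + sqrt(-20 + (-4 + 7)))*(-439) = (350 + sqrt(-20 + 3))*(-439) = (350 + sqrt(-17))*(-439) = (350 + I*sqrt(17))*(-439) = -153650 - 439*I*sqrt(17)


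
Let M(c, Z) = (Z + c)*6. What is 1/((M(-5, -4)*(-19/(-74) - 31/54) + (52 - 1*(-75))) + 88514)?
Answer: 37/3280351 ≈ 1.1279e-5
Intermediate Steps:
M(c, Z) = 6*Z + 6*c
1/((M(-5, -4)*(-19/(-74) - 31/54) + (52 - 1*(-75))) + 88514) = 1/(((6*(-4) + 6*(-5))*(-19/(-74) - 31/54) + (52 - 1*(-75))) + 88514) = 1/(((-24 - 30)*(-19*(-1/74) - 31*1/54) + (52 + 75)) + 88514) = 1/((-54*(19/74 - 31/54) + 127) + 88514) = 1/((-54*(-317/999) + 127) + 88514) = 1/((634/37 + 127) + 88514) = 1/(5333/37 + 88514) = 1/(3280351/37) = 37/3280351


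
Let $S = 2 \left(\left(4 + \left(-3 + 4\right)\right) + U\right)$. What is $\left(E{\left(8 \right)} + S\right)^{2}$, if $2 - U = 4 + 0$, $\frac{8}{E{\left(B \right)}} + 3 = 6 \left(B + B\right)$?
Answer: $\frac{320356}{8649} \approx 37.04$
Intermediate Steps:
$E{\left(B \right)} = \frac{8}{-3 + 12 B}$ ($E{\left(B \right)} = \frac{8}{-3 + 6 \left(B + B\right)} = \frac{8}{-3 + 6 \cdot 2 B} = \frac{8}{-3 + 12 B}$)
$U = -2$ ($U = 2 - \left(4 + 0\right) = 2 - 4 = -2$)
$S = 6$ ($S = 2 \left(\left(4 + \left(-3 + 4\right)\right) - 2\right) = 2 \left(\left(4 + 1\right) - 2\right) = 2 \left(5 - 2\right) = 2 \cdot 3 = 6$)
$\left(E{\left(8 \right)} + S\right)^{2} = \left(\frac{8}{3 \left(-1 + 4 \cdot 8\right)} + 6\right)^{2} = \left(\frac{8}{3 \left(-1 + 32\right)} + 6\right)^{2} = \left(\frac{8}{3 \cdot 31} + 6\right)^{2} = \left(\frac{8}{3} \cdot \frac{1}{31} + 6\right)^{2} = \left(\frac{8}{93} + 6\right)^{2} = \left(\frac{566}{93}\right)^{2} = \frac{320356}{8649}$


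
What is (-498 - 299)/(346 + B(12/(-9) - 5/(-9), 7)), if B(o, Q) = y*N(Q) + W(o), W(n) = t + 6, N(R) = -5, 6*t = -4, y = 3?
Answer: -2391/1009 ≈ -2.3697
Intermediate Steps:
t = -2/3 (t = (1/6)*(-4) = -2/3 ≈ -0.66667)
W(n) = 16/3 (W(n) = -2/3 + 6 = 16/3)
B(o, Q) = -29/3 (B(o, Q) = 3*(-5) + 16/3 = -15 + 16/3 = -29/3)
(-498 - 299)/(346 + B(12/(-9) - 5/(-9), 7)) = (-498 - 299)/(346 - 29/3) = -797/1009/3 = -797*3/1009 = -2391/1009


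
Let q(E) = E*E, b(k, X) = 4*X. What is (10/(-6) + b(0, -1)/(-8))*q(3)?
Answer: -21/2 ≈ -10.500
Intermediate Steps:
q(E) = E**2
(10/(-6) + b(0, -1)/(-8))*q(3) = (10/(-6) + (4*(-1))/(-8))*3**2 = (10*(-1/6) - 4*(-1/8))*9 = (-5/3 + 1/2)*9 = -7/6*9 = -21/2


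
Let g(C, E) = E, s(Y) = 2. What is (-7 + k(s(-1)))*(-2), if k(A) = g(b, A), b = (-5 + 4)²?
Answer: 10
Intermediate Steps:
b = 1 (b = (-1)² = 1)
k(A) = A
(-7 + k(s(-1)))*(-2) = (-7 + 2)*(-2) = -5*(-2) = 10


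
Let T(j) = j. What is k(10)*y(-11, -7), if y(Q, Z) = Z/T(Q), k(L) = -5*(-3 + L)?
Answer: -245/11 ≈ -22.273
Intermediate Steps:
k(L) = 15 - 5*L
y(Q, Z) = Z/Q
k(10)*y(-11, -7) = (15 - 5*10)*(-7/(-11)) = (15 - 50)*(-7*(-1/11)) = -35*7/11 = -245/11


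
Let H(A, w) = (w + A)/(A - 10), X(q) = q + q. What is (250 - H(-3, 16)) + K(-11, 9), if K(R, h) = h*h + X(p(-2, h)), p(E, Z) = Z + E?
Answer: 346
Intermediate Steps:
p(E, Z) = E + Z
X(q) = 2*q
H(A, w) = (A + w)/(-10 + A)
K(R, h) = -4 + h² + 2*h (K(R, h) = h*h + 2*(-2 + h) = h² + (-4 + 2*h) = -4 + h² + 2*h)
(250 - H(-3, 16)) + K(-11, 9) = (250 - (-3 + 16)/(-10 - 3)) + (-4 + 9² + 2*9) = (250 - 13/(-13)) + (-4 + 81 + 18) = (250 - (-1)*13/13) + 95 = (250 - 1*(-1)) + 95 = (250 + 1) + 95 = 251 + 95 = 346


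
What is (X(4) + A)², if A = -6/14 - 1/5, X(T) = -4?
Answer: 26244/1225 ≈ 21.424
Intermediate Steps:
A = -22/35 (A = -6*1/14 - 1*⅕ = -3/7 - ⅕ = -22/35 ≈ -0.62857)
(X(4) + A)² = (-4 - 22/35)² = (-162/35)² = 26244/1225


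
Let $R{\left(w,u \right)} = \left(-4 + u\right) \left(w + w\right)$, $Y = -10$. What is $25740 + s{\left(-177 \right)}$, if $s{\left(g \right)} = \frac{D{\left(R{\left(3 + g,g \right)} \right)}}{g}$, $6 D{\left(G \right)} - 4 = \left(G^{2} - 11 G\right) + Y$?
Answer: $- \frac{218858855}{59} \approx -3.7095 \cdot 10^{6}$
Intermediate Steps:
$R{\left(w,u \right)} = 2 w \left(-4 + u\right)$ ($R{\left(w,u \right)} = \left(-4 + u\right) 2 w = 2 w \left(-4 + u\right)$)
$D{\left(G \right)} = -1 - \frac{11 G}{6} + \frac{G^{2}}{6}$ ($D{\left(G \right)} = \frac{2}{3} + \frac{\left(G^{2} - 11 G\right) - 10}{6} = \frac{2}{3} + \frac{-10 + G^{2} - 11 G}{6} = \frac{2}{3} - \left(\frac{5}{3} - \frac{G^{2}}{6} + \frac{11 G}{6}\right) = -1 - \frac{11 G}{6} + \frac{G^{2}}{6}$)
$s{\left(g \right)} = \frac{-1 - \frac{11 \left(-4 + g\right) \left(3 + g\right)}{3} + \frac{2 \left(-4 + g\right)^{2} \left(3 + g\right)^{2}}{3}}{g}$ ($s{\left(g \right)} = \frac{-1 - \frac{11 \cdot 2 \left(3 + g\right) \left(-4 + g\right)}{6} + \frac{\left(2 \left(3 + g\right) \left(-4 + g\right)\right)^{2}}{6}}{g} = \frac{-1 - \frac{11 \cdot 2 \left(-4 + g\right) \left(3 + g\right)}{6} + \frac{\left(2 \left(-4 + g\right) \left(3 + g\right)\right)^{2}}{6}}{g} = \frac{-1 - \frac{11 \left(-4 + g\right) \left(3 + g\right)}{3} + \frac{4 \left(-4 + g\right)^{2} \left(3 + g\right)^{2}}{6}}{g} = \frac{-1 - \frac{11 \left(-4 + g\right) \left(3 + g\right)}{3} + \frac{2 \left(-4 + g\right)^{2} \left(3 + g\right)^{2}}{3}}{g}$)
$25740 + s{\left(-177 \right)} = 25740 + \frac{417 - 57 \left(-177\right)^{2} - 4 \left(-177\right)^{3} + 2 \left(-177\right)^{4} + 59 \left(-177\right)}{3 \left(-177\right)} = 25740 + \frac{1}{3} \left(- \frac{1}{177}\right) \left(417 - 1785753 - -22180932 + 2 \cdot 981506241 - 10443\right) = 25740 + \frac{1}{3} \left(- \frac{1}{177}\right) \left(417 - 1785753 + 22180932 + 1963012482 - 10443\right) = 25740 + \frac{1}{3} \left(- \frac{1}{177}\right) 1983397635 = 25740 - \frac{220377515}{59} = - \frac{218858855}{59}$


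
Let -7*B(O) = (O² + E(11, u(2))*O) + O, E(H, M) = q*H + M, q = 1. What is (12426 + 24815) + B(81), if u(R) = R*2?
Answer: 252830/7 ≈ 36119.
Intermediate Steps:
u(R) = 2*R
E(H, M) = H + M (E(H, M) = 1*H + M = H + M)
B(O) = -16*O/7 - O²/7 (B(O) = -((O² + (11 + 2*2)*O) + O)/7 = -((O² + (11 + 4)*O) + O)/7 = -((O² + 15*O) + O)/7 = -(O² + 16*O)/7 = -16*O/7 - O²/7)
(12426 + 24815) + B(81) = (12426 + 24815) - ⅐*81*(16 + 81) = 37241 - ⅐*81*97 = 37241 - 7857/7 = 252830/7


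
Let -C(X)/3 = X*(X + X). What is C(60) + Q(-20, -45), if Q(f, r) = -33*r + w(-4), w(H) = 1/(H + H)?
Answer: -160921/8 ≈ -20115.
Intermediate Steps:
w(H) = 1/(2*H)
Q(f, r) = -⅛ - 33*r (Q(f, r) = -33*r + (½)/(-4) = -33*r + (½)*(-¼) = -33*r - ⅛ = -⅛ - 33*r)
C(X) = -6*X² (C(X) = -3*X*(X + X) = -3*X*2*X = -6*X²)
C(60) + Q(-20, -45) = -6*60² + (-⅛ - 33*(-45)) = -6*3600 + (-⅛ + 1485) = -21600 + 11879/8 = -160921/8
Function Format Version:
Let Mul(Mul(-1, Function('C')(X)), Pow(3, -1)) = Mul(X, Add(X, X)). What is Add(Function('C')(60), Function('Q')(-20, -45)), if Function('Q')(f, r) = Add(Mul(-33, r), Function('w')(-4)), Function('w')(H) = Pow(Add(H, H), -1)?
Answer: Rational(-160921, 8) ≈ -20115.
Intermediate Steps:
Function('w')(H) = Mul(Rational(1, 2), Pow(H, -1)) (Function('w')(H) = Pow(Mul(2, H), -1) = Mul(Rational(1, 2), Pow(H, -1)))
Function('Q')(f, r) = Add(Rational(-1, 8), Mul(-33, r)) (Function('Q')(f, r) = Add(Mul(-33, r), Mul(Rational(1, 2), Pow(-4, -1))) = Add(Mul(-33, r), Mul(Rational(1, 2), Rational(-1, 4))) = Add(Mul(-33, r), Rational(-1, 8)) = Add(Rational(-1, 8), Mul(-33, r)))
Function('C')(X) = Mul(-6, Pow(X, 2)) (Function('C')(X) = Mul(-3, Mul(X, Add(X, X))) = Mul(-3, Mul(X, Mul(2, X))) = Mul(-3, Mul(2, Pow(X, 2))) = Mul(-6, Pow(X, 2)))
Add(Function('C')(60), Function('Q')(-20, -45)) = Add(Mul(-6, Pow(60, 2)), Add(Rational(-1, 8), Mul(-33, -45))) = Add(Mul(-6, 3600), Add(Rational(-1, 8), 1485)) = Add(-21600, Rational(11879, 8)) = Rational(-160921, 8)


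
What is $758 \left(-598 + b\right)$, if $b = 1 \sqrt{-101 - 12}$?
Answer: $-453284 + 758 i \sqrt{113} \approx -4.5328 \cdot 10^{5} + 8057.6 i$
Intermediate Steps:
$b = i \sqrt{113}$ ($b = 1 \sqrt{-113} = 1 i \sqrt{113} = i \sqrt{113} \approx 10.63 i$)
$758 \left(-598 + b\right) = 758 \left(-598 + i \sqrt{113}\right) = -453284 + 758 i \sqrt{113}$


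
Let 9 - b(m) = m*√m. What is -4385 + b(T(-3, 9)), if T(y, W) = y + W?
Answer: -4376 - 6*√6 ≈ -4390.7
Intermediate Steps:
T(y, W) = W + y
b(m) = 9 - m^(3/2) (b(m) = 9 - m*√m = 9 - m^(3/2))
-4385 + b(T(-3, 9)) = -4385 + (9 - (9 - 3)^(3/2)) = -4385 + (9 - 6^(3/2)) = -4385 + (9 - 6*√6) = -4376 - 6*√6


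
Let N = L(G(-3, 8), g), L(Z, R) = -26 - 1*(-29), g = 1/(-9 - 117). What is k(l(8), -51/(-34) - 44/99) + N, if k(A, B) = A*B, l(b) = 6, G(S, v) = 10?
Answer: 28/3 ≈ 9.3333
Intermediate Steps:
g = -1/126 (g = 1/(-126) = -1/126 ≈ -0.0079365)
L(Z, R) = 3 (L(Z, R) = -26 + 29 = 3)
N = 3
k(l(8), -51/(-34) - 44/99) + N = 6*(-51/(-34) - 44/99) + 3 = 6*(-51*(-1/34) - 44*1/99) + 3 = 6*(3/2 - 4/9) + 3 = 6*(19/18) + 3 = 19/3 + 3 = 28/3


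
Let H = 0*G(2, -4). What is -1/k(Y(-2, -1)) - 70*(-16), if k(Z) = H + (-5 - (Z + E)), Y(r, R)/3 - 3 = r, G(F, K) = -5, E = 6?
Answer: 15681/14 ≈ 1120.1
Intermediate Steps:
Y(r, R) = 9 + 3*r
H = 0 (H = 0*(-5) = 0)
k(Z) = -11 - Z (k(Z) = 0 + (-5 - (Z + 6)) = 0 + (-5 - (6 + Z)) = 0 + (-5 + (-6 - Z)) = 0 + (-11 - Z) = -11 - Z)
-1/k(Y(-2, -1)) - 70*(-16) = -1/(-11 - (9 + 3*(-2))) - 70*(-16) = -1/(-11 - (9 - 6)) + 1120 = -1/(-11 - 1*3) + 1120 = -1/(-11 - 3) + 1120 = -1/(-14) + 1120 = -1*(-1/14) + 1120 = 1/14 + 1120 = 15681/14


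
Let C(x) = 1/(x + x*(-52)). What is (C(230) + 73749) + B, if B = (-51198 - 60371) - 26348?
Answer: -752690641/11730 ≈ -64168.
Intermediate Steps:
C(x) = -1/(51*x) (C(x) = 1/(x - 52*x) = 1/(-51*x) = -1/(51*x))
B = -137917 (B = -111569 - 26348 = -137917)
(C(230) + 73749) + B = (-1/51/230 + 73749) - 137917 = (-1/51*1/230 + 73749) - 137917 = (-1/11730 + 73749) - 137917 = 865075769/11730 - 137917 = -752690641/11730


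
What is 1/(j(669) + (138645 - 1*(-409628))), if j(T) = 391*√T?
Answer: 548273/300501005140 - 391*√669/300501005140 ≈ 1.7909e-6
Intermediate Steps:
1/(j(669) + (138645 - 1*(-409628))) = 1/(391*√669 + (138645 - 1*(-409628))) = 1/(391*√669 + (138645 + 409628)) = 1/(391*√669 + 548273) = 1/(548273 + 391*√669)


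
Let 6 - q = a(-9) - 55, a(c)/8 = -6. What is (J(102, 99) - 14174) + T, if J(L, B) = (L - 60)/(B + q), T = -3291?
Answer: -1816339/104 ≈ -17465.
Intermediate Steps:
a(c) = -48 (a(c) = 8*(-6) = -48)
q = 109 (q = 6 - (-48 - 55) = 6 - 1*(-103) = 6 + 103 = 109)
J(L, B) = (-60 + L)/(109 + B) (J(L, B) = (L - 60)/(B + 109) = (-60 + L)/(109 + B))
(J(102, 99) - 14174) + T = ((-60 + 102)/(109 + 99) - 14174) - 3291 = (42/208 - 14174) - 3291 = ((1/208)*42 - 14174) - 3291 = (21/104 - 14174) - 3291 = -1474075/104 - 3291 = -1816339/104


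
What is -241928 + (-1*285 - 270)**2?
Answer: 66097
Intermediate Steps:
-241928 + (-1*285 - 270)**2 = -241928 + (-285 - 270)**2 = -241928 + (-555)**2 = -241928 + 308025 = 66097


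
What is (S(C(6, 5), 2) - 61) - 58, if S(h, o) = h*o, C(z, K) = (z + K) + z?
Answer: -85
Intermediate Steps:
C(z, K) = K + 2*z (C(z, K) = (K + z) + z = K + 2*z)
(S(C(6, 5), 2) - 61) - 58 = ((5 + 2*6)*2 - 61) - 58 = ((5 + 12)*2 - 61) - 58 = (17*2 - 61) - 58 = (34 - 61) - 58 = -27 - 58 = -85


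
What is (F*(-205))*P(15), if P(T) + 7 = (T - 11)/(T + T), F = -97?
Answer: -409631/3 ≈ -1.3654e+5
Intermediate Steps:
P(T) = -7 + (-11 + T)/(2*T) (P(T) = -7 + (T - 11)/(T + T) = -7 + (-11 + T)/((2*T)) = -7 + (-11 + T)*(1/(2*T)) = -7 + (-11 + T)/(2*T))
(F*(-205))*P(15) = (-97*(-205))*((½)*(-11 - 13*15)/15) = 19885*((½)*(1/15)*(-11 - 195)) = 19885*((½)*(1/15)*(-206)) = 19885*(-103/15) = -409631/3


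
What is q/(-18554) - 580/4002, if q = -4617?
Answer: 133033/1280226 ≈ 0.10391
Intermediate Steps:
q/(-18554) - 580/4002 = -4617/(-18554) - 580/4002 = -4617*(-1/18554) - 580*1/4002 = 4617/18554 - 10/69 = 133033/1280226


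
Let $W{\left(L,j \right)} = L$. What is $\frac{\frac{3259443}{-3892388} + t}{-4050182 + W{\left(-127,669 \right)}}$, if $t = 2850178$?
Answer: $- \frac{11093995385621}{15765374147892} \approx -0.70369$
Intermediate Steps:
$\frac{\frac{3259443}{-3892388} + t}{-4050182 + W{\left(-127,669 \right)}} = \frac{\frac{3259443}{-3892388} + 2850178}{-4050182 - 127} = \frac{3259443 \left(- \frac{1}{3892388}\right) + 2850178}{-4050309} = \left(- \frac{3259443}{3892388} + 2850178\right) \left(- \frac{1}{4050309}\right) = \frac{11093995385621}{3892388} \left(- \frac{1}{4050309}\right) = - \frac{11093995385621}{15765374147892}$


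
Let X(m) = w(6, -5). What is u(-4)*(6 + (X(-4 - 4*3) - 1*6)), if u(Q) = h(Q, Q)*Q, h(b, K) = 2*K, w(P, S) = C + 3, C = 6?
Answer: 288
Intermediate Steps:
w(P, S) = 9 (w(P, S) = 6 + 3 = 9)
X(m) = 9
u(Q) = 2*Q² (u(Q) = (2*Q)*Q = 2*Q²)
u(-4)*(6 + (X(-4 - 4*3) - 1*6)) = (2*(-4)²)*(6 + (9 - 1*6)) = (2*16)*(6 + (9 - 6)) = 32*(6 + 3) = 32*9 = 288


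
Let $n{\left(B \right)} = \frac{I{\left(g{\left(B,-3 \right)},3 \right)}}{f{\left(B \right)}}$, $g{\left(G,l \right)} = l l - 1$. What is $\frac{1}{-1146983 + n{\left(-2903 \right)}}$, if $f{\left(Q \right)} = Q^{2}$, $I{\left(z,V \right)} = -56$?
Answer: $- \frac{8427409}{9666094857103} \approx -8.7185 \cdot 10^{-7}$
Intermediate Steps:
$g{\left(G,l \right)} = -1 + l^{2}$ ($g{\left(G,l \right)} = l^{2} - 1 = -1 + l^{2}$)
$n{\left(B \right)} = - \frac{56}{B^{2}}$
$\frac{1}{-1146983 + n{\left(-2903 \right)}} = \frac{1}{-1146983 - \frac{56}{8427409}} = \frac{1}{- \frac{9666094857103}{8427409}} = - \frac{8427409}{9666094857103}$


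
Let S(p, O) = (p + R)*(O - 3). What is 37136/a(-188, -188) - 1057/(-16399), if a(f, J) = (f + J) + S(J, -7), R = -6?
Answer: 6637461/278783 ≈ 23.809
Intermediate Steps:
S(p, O) = (-6 + p)*(-3 + O) (S(p, O) = (p - 6)*(O - 3) = (-6 + p)*(-3 + O))
a(f, J) = 60 + f - 9*J (a(f, J) = (f + J) + (18 - 6*(-7) - 3*J - 7*J) = (J + f) + (18 + 42 - 3*J - 7*J) = (J + f) + (60 - 10*J) = 60 + f - 9*J)
37136/a(-188, -188) - 1057/(-16399) = 37136/(60 - 188 - 9*(-188)) - 1057/(-16399) = 37136/(60 - 188 + 1692) - 1057*(-1/16399) = 37136/1564 + 1057/16399 = 37136*(1/1564) + 1057/16399 = 9284/391 + 1057/16399 = 6637461/278783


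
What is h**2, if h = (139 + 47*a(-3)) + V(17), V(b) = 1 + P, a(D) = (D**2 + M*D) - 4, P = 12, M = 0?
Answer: 149769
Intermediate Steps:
a(D) = -4 + D**2 (a(D) = (D**2 + 0*D) - 4 = (D**2 + 0) - 4 = D**2 - 4 = -4 + D**2)
V(b) = 13 (V(b) = 1 + 12 = 13)
h = 387 (h = (139 + 47*(-4 + (-3)**2)) + 13 = (139 + 47*(-4 + 9)) + 13 = (139 + 47*5) + 13 = (139 + 235) + 13 = 374 + 13 = 387)
h**2 = 387**2 = 149769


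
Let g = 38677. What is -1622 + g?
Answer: 37055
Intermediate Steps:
-1622 + g = -1622 + 38677 = 37055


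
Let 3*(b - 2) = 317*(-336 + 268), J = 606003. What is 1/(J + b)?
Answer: 3/1796459 ≈ 1.6700e-6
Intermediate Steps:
b = -21550/3 (b = 2 + (317*(-336 + 268))/3 = 2 + (317*(-68))/3 = 2 + (⅓)*(-21556) = 2 - 21556/3 = -21550/3 ≈ -7183.3)
1/(J + b) = 1/(606003 - 21550/3) = 1/(1796459/3) = 3/1796459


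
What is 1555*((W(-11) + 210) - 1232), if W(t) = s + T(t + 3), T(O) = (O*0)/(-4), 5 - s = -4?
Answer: -1575215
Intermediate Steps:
s = 9 (s = 5 - 1*(-4) = 5 + 4 = 9)
T(O) = 0 (T(O) = 0*(-1/4) = 0)
W(t) = 9 (W(t) = 9 + 0 = 9)
1555*((W(-11) + 210) - 1232) = 1555*((9 + 210) - 1232) = 1555*(219 - 1232) = 1555*(-1013) = -1575215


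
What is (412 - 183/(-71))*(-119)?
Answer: -3502765/71 ≈ -49335.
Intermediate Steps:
(412 - 183/(-71))*(-119) = (412 - 183*(-1/71))*(-119) = (412 + 183/71)*(-119) = (29435/71)*(-119) = -3502765/71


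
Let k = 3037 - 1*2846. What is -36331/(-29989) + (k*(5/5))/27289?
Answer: 997164558/818369821 ≈ 1.2185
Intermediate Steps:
k = 191 (k = 3037 - 2846 = 191)
-36331/(-29989) + (k*(5/5))/27289 = -36331/(-29989) + (191*(5/5))/27289 = -36331*(-1/29989) + (191*(5*(1/5)))*(1/27289) = 36331/29989 + (191*1)*(1/27289) = 36331/29989 + 191*(1/27289) = 36331/29989 + 191/27289 = 997164558/818369821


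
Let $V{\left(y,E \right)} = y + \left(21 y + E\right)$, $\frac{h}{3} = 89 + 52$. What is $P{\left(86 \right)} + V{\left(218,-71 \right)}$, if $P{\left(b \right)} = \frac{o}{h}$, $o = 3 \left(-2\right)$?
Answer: $\frac{666223}{141} \approx 4725.0$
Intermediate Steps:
$o = -6$
$h = 423$ ($h = 3 \left(89 + 52\right) = 3 \cdot 141 = 423$)
$P{\left(b \right)} = - \frac{2}{141}$ ($P{\left(b \right)} = - \frac{6}{423} = \left(-6\right) \frac{1}{423} = - \frac{2}{141}$)
$V{\left(y,E \right)} = E + 22 y$ ($V{\left(y,E \right)} = y + \left(E + 21 y\right) = E + 22 y$)
$P{\left(86 \right)} + V{\left(218,-71 \right)} = - \frac{2}{141} + \left(-71 + 22 \cdot 218\right) = - \frac{2}{141} + \left(-71 + 4796\right) = - \frac{2}{141} + 4725 = \frac{666223}{141}$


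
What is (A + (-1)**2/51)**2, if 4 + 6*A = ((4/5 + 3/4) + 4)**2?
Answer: 3723318361/184960000 ≈ 20.130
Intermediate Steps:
A = 10721/2400 (A = -2/3 + ((4/5 + 3/4) + 4)**2/6 = -2/3 + (31/20 + 4)**2/6 = -2/3 + (111/20)**2/6 = -2/3 + (1/6)*(12321/400) = -2/3 + 4107/800 = 10721/2400 ≈ 4.4671)
(A + (-1)**2/51)**2 = (10721/2400 + (-1)**2/51)**2 = (10721/2400 + 1*(1/51))**2 = (10721/2400 + 1/51)**2 = (61019/13600)**2 = 3723318361/184960000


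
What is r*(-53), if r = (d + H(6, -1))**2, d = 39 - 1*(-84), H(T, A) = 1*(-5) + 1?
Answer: -750533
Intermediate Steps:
H(T, A) = -4 (H(T, A) = -5 + 1 = -4)
d = 123 (d = 39 + 84 = 123)
r = 14161 (r = (123 - 4)**2 = 119**2 = 14161)
r*(-53) = 14161*(-53) = -750533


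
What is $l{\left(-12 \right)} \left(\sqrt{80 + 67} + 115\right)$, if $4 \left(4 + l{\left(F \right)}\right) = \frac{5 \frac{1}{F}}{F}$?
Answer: $- \frac{264385}{576} - \frac{16093 \sqrt{3}}{576} \approx -507.39$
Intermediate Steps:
$l{\left(F \right)} = -4 + \frac{5}{4 F^{2}}$ ($l{\left(F \right)} = -4 + \frac{\frac{5}{F} \frac{1}{F}}{4} = -4 + \frac{5 \frac{1}{F^{2}}}{4} = -4 + \frac{5}{4 F^{2}}$)
$l{\left(-12 \right)} \left(\sqrt{80 + 67} + 115\right) = \left(-4 + \frac{5}{4 \cdot 144}\right) \left(\sqrt{80 + 67} + 115\right) = \left(-4 + \frac{5}{4} \cdot \frac{1}{144}\right) \left(\sqrt{147} + 115\right) = \left(-4 + \frac{5}{576}\right) \left(7 \sqrt{3} + 115\right) = - \frac{2299 \left(115 + 7 \sqrt{3}\right)}{576} = - \frac{264385}{576} - \frac{16093 \sqrt{3}}{576}$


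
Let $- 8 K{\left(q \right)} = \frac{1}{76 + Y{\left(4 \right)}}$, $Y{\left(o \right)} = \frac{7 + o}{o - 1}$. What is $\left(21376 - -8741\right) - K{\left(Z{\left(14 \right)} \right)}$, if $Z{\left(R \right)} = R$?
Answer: $\frac{57583707}{1912} \approx 30117.0$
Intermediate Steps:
$Y{\left(o \right)} = \frac{7 + o}{-1 + o}$
$K{\left(q \right)} = - \frac{3}{1912}$ ($K{\left(q \right)} = - \frac{1}{8 \left(76 + \frac{7 + 4}{-1 + 4}\right)} = - \frac{1}{8 \left(76 + \frac{1}{3} \cdot 11\right)} = - \frac{1}{8 \left(76 + \frac{11}{3}\right)} = - \frac{1}{8 \cdot \frac{239}{3}} = \left(- \frac{1}{8}\right) \frac{3}{239} = - \frac{3}{1912}$)
$\left(21376 - -8741\right) - K{\left(Z{\left(14 \right)} \right)} = \left(21376 - -8741\right) - - \frac{3}{1912} = \left(21376 + 8741\right) + \frac{3}{1912} = 30117 + \frac{3}{1912} = \frac{57583707}{1912}$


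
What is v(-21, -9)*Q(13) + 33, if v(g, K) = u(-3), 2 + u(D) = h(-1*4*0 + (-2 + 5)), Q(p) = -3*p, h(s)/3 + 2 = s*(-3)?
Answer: 1398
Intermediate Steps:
h(s) = -6 - 9*s (h(s) = -6 + 3*(s*(-3)) = -6 + 3*(-3*s) = -6 - 9*s)
u(D) = -35 (u(D) = -2 + (-6 - 9*(-1*4*0 + (-2 + 5))) = -2 + (-6 - 9*(-4*0 + 3)) = -2 + (-6 - 9*(0 + 3)) = -2 + (-6 - 9*3) = -2 + (-6 - 27) = -2 - 33 = -35)
v(g, K) = -35
v(-21, -9)*Q(13) + 33 = -(-105)*13 + 33 = -35*(-39) + 33 = 1365 + 33 = 1398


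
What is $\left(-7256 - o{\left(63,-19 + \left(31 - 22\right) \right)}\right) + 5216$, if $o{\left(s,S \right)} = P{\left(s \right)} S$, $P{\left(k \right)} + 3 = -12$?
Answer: $-2190$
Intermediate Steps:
$P{\left(k \right)} = -15$ ($P{\left(k \right)} = -3 - 12 = -15$)
$o{\left(s,S \right)} = - 15 S$
$\left(-7256 - o{\left(63,-19 + \left(31 - 22\right) \right)}\right) + 5216 = \left(-7256 - - 15 \left(-19 + \left(31 - 22\right)\right)\right) + 5216 = \left(-7256 - - 15 \left(-19 + 9\right)\right) + 5216 = \left(-7256 - \left(-15\right) \left(-10\right)\right) + 5216 = \left(-7256 - 150\right) + 5216 = -7406 + 5216 = -2190$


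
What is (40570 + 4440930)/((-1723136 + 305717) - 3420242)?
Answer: -4481500/4837661 ≈ -0.92638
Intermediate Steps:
(40570 + 4440930)/((-1723136 + 305717) - 3420242) = 4481500/(-1417419 - 3420242) = 4481500/(-4837661) = 4481500*(-1/4837661) = -4481500/4837661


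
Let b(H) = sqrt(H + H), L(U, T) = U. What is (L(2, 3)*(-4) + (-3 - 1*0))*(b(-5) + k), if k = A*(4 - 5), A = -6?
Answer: -66 - 11*I*sqrt(10) ≈ -66.0 - 34.785*I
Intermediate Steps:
k = 6 (k = -6*(4 - 5) = -6*(-1) = 6)
b(H) = sqrt(2)*sqrt(H) (b(H) = sqrt(2*H) = sqrt(2)*sqrt(H))
(L(2, 3)*(-4) + (-3 - 1*0))*(b(-5) + k) = (2*(-4) + (-3 - 1*0))*(sqrt(2)*sqrt(-5) + 6) = (-8 + (-3 + 0))*(sqrt(2)*(I*sqrt(5)) + 6) = (-8 - 3)*(I*sqrt(10) + 6) = -11*(6 + I*sqrt(10)) = -66 - 11*I*sqrt(10)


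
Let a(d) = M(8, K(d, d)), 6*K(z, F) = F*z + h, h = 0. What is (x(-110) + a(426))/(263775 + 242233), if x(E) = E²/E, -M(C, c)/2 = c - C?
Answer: -30293/253004 ≈ -0.11973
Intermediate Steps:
K(z, F) = F*z/6 (K(z, F) = (F*z + 0)/6 = (F*z)/6 = F*z/6)
M(C, c) = -2*c + 2*C (M(C, c) = -2*(c - C) = -2*c + 2*C)
a(d) = 16 - d²/3 (a(d) = -d*d/3 + 2*8 = -d²/3 + 16 = 16 - d²/3)
x(E) = E
(x(-110) + a(426))/(263775 + 242233) = (-110 + (16 - ⅓*426²))/(263775 + 242233) = (-110 + (16 - ⅓*181476))/506008 = (-110 + (16 - 60492))*(1/506008) = (-110 - 60476)*(1/506008) = -60586*1/506008 = -30293/253004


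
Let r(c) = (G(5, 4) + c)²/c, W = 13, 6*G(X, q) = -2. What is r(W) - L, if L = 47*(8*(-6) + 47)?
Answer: 6943/117 ≈ 59.342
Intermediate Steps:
G(X, q) = -⅓ (G(X, q) = (⅙)*(-2) = -⅓)
L = -47 (L = 47*(-48 + 47) = 47*(-1) = -47)
r(c) = (-⅓ + c)²/c
r(W) - L = (⅑)*(-1 + 3*13)²/13 - 1*(-47) = (⅑)*(1/13)*(-1 + 39)² + 47 = (⅑)*(1/13)*38² + 47 = (⅑)*(1/13)*1444 + 47 = 1444/117 + 47 = 6943/117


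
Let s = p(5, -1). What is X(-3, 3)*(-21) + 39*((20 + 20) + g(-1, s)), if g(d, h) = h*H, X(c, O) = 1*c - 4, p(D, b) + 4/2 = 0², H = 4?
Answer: 1395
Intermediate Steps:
p(D, b) = -2 (p(D, b) = -2 + 0² = -2 + 0 = -2)
X(c, O) = -4 + c (X(c, O) = c - 4 = -4 + c)
s = -2
g(d, h) = 4*h (g(d, h) = h*4 = 4*h)
X(-3, 3)*(-21) + 39*((20 + 20) + g(-1, s)) = (-4 - 3)*(-21) + 39*((20 + 20) + 4*(-2)) = -7*(-21) + 39*(40 - 8) = 147 + 39*32 = 147 + 1248 = 1395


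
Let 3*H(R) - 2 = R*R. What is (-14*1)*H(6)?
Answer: -532/3 ≈ -177.33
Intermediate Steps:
H(R) = 2/3 + R**2/3 (H(R) = 2/3 + (R*R)/3 = 2/3 + R**2/3)
(-14*1)*H(6) = (-14*1)*(2/3 + (1/3)*6**2) = -14*(2/3 + (1/3)*36) = -14*(2/3 + 12) = -14*38/3 = -532/3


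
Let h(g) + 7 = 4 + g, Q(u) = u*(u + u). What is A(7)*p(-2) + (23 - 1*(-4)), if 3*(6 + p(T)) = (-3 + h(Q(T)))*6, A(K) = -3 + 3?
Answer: 27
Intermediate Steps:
A(K) = 0
Q(u) = 2*u**2 (Q(u) = u*(2*u) = 2*u**2)
h(g) = -3 + g (h(g) = -7 + (4 + g) = -3 + g)
p(T) = -18 + 4*T**2 (p(T) = -6 + ((-3 + (-3 + 2*T**2))*6)/3 = -6 + ((-6 + 2*T**2)*6)/3 = -6 + (-36 + 12*T**2)/3 = -6 + (-12 + 4*T**2) = -18 + 4*T**2)
A(7)*p(-2) + (23 - 1*(-4)) = 0*(-18 + 4*(-2)**2) + (23 - 1*(-4)) = 0*(-18 + 4*4) + (23 + 4) = 0*(-18 + 16) + 27 = 0*(-2) + 27 = 0 + 27 = 27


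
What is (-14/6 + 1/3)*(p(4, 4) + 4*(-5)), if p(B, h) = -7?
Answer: 54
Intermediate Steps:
(-14/6 + 1/3)*(p(4, 4) + 4*(-5)) = (-14/6 + 1/3)*(-7 + 4*(-5)) = (-14*⅙ + 1*(⅓))*(-7 - 20) = (-7/3 + ⅓)*(-27) = -2*(-27) = 54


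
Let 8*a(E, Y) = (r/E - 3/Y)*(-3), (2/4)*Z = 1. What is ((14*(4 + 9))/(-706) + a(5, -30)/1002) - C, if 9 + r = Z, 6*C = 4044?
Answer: -6359702771/9432160 ≈ -674.26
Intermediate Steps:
C = 674 (C = (⅙)*4044 = 674)
Z = 2 (Z = 2*1 = 2)
r = -7 (r = -9 + 2 = -7)
a(E, Y) = 9/(8*Y) + 21/(8*E) (a(E, Y) = ((-7/E - 3/Y)*(-3))/8 = (9/Y + 21/E)/8 = 9/(8*Y) + 21/(8*E))
((14*(4 + 9))/(-706) + a(5, -30)/1002) - C = ((14*(4 + 9))/(-706) + ((9/8)/(-30) + (21/8)/5)/1002) - 1*674 = ((14*13)*(-1/706) + ((9/8)*(-1/30) + (21/8)*(⅕))*(1/1002)) - 674 = (182*(-1/706) + (-3/80 + 21/40)*(1/1002)) - 674 = (-91/353 + (39/80)*(1/1002)) - 674 = (-91/353 + 13/26720) - 674 = -2426931/9432160 - 674 = -6359702771/9432160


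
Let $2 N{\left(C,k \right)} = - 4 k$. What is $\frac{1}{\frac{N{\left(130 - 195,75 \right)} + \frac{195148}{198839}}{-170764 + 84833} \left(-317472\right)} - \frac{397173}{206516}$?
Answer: $- \frac{934925638585251689}{485669781056285376} \approx -1.925$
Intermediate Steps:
$N{\left(C,k \right)} = - 2 k$ ($N{\left(C,k \right)} = \frac{\left(-4\right) k}{2} = - 2 k$)
$\frac{1}{\frac{N{\left(130 - 195,75 \right)} + \frac{195148}{198839}}{-170764 + 84833} \left(-317472\right)} - \frac{397173}{206516} = \frac{1}{\frac{\left(-2\right) 75 + \frac{195148}{198839}}{-170764 + 84833} \left(-317472\right)} - \frac{397173}{206516} = \frac{1}{\left(-150 + 195148 \cdot \frac{1}{198839}\right) \frac{1}{-85931}} \left(- \frac{1}{317472}\right) - \frac{397173}{206516} = \frac{1}{\left(-150 + \frac{195148}{198839}\right) \left(- \frac{1}{85931}\right)} \left(- \frac{1}{317472}\right) - \frac{397173}{206516} = \frac{1}{\left(- \frac{29630702}{198839}\right) \left(- \frac{1}{85931}\right)} \left(- \frac{1}{317472}\right) - \frac{397173}{206516} = \frac{1}{\frac{29630702}{17086434109}} \left(- \frac{1}{317472}\right) - \frac{397173}{206516} = \frac{17086434109}{29630702} \left(- \frac{1}{317472}\right) - \frac{397173}{206516} = - \frac{17086434109}{9406918225344} - \frac{397173}{206516} = - \frac{934925638585251689}{485669781056285376}$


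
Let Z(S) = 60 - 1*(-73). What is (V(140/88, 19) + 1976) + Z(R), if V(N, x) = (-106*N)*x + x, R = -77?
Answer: -11837/11 ≈ -1076.1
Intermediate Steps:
Z(S) = 133 (Z(S) = 60 + 73 = 133)
V(N, x) = x - 106*N*x (V(N, x) = -106*N*x + x = x - 106*N*x)
(V(140/88, 19) + 1976) + Z(R) = (19*(1 - 14840/88) + 1976) + 133 = (19*(1 - 106*35/22) + 1976) + 133 = (19*(1 - 1855/11) + 1976) + 133 = (19*(-1844/11) + 1976) + 133 = (-35036/11 + 1976) + 133 = -13300/11 + 133 = -11837/11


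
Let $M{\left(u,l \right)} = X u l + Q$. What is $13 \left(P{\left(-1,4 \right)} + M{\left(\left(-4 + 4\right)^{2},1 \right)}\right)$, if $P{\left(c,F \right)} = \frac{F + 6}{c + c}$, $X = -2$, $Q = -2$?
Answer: $-91$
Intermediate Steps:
$P{\left(c,F \right)} = \frac{6 + F}{2 c}$
$M{\left(u,l \right)} = -2 - 2 l u$ ($M{\left(u,l \right)} = - 2 u l - 2 = - 2 l u - 2 = -2 - 2 l u$)
$13 \left(P{\left(-1,4 \right)} + M{\left(\left(-4 + 4\right)^{2},1 \right)}\right) = 13 \left(\frac{6 + 4}{2 \left(-1\right)} - \left(2 + 2 \left(-4 + 4\right)^{2}\right)\right) = 13 \left(\frac{1}{2} \left(-1\right) 10 - \left(2 + 2 \cdot 0^{2}\right)\right) = 13 \left(-5 - \left(2 + 2 \cdot 0\right)\right) = 13 \left(-5 + \left(-2 + 0\right)\right) = 13 \left(-5 - 2\right) = 13 \left(-7\right) = -91$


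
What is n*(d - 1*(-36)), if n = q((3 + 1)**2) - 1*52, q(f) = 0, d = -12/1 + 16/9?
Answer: -12064/9 ≈ -1340.4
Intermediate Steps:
d = -92/9 (d = -12*1 + 16*(1/9) = -12 + 16/9 = -92/9 ≈ -10.222)
n = -52 (n = 0 - 1*52 = 0 - 52 = -52)
n*(d - 1*(-36)) = -52*(-92/9 - 1*(-36)) = -52*(-92/9 + 36) = -52*232/9 = -12064/9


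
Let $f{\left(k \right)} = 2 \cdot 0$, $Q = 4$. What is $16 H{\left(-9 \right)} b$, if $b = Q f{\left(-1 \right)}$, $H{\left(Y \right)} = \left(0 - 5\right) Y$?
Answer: $0$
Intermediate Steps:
$f{\left(k \right)} = 0$
$H{\left(Y \right)} = - 5 Y$
$b = 0$ ($b = 4 \cdot 0 = 0$)
$16 H{\left(-9 \right)} b = 16 \left(\left(-5\right) \left(-9\right)\right) 0 = 16 \cdot 45 \cdot 0 = 720 \cdot 0 = 0$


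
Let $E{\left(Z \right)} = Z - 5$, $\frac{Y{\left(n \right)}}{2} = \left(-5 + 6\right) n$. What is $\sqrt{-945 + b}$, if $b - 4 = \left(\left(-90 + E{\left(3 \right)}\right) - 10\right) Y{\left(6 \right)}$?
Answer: $i \sqrt{2165} \approx 46.53 i$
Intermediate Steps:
$Y{\left(n \right)} = 2 n$ ($Y{\left(n \right)} = 2 \left(-5 + 6\right) n = 2 \cdot 1 n = 2 n$)
$E{\left(Z \right)} = -5 + Z$ ($E{\left(Z \right)} = Z - 5 = -5 + Z$)
$b = -1220$ ($b = 4 + \left(\left(-90 + \left(-5 + 3\right)\right) - 10\right) 2 \cdot 6 = 4 + \left(\left(-90 - 2\right) - 10\right) 12 = 4 + \left(-92 - 10\right) 12 = 4 - 1224 = -1220$)
$\sqrt{-945 + b} = \sqrt{-945 - 1220} = \sqrt{-2165} = i \sqrt{2165}$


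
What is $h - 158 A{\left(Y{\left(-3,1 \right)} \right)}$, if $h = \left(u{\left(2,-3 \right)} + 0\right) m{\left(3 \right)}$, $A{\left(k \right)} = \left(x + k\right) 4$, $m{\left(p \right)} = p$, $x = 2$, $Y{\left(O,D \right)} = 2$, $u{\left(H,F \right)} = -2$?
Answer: $-2534$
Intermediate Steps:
$A{\left(k \right)} = 8 + 4 k$ ($A{\left(k \right)} = \left(2 + k\right) 4 = 8 + 4 k$)
$h = -6$ ($h = \left(-2 + 0\right) 3 = \left(-2\right) 3 = -6$)
$h - 158 A{\left(Y{\left(-3,1 \right)} \right)} = -6 - 158 \left(8 + 4 \cdot 2\right) = -6 - 158 \left(8 + 8\right) = -6 - 2528 = -2534$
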